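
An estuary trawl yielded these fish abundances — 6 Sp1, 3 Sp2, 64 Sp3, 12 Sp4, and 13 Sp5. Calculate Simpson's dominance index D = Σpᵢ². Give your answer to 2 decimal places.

0.46

Total N = 6+3+64+12+13 = 98, so the proportions are 0.0612, 0.0306, 0.6531, 0.1224, 0.1327 (working shown to 4 dp, full precision carried).
D = 0.0612² + 0.0306² + 0.6531² + 0.1224² + 0.1327² = 0.0037 + 0.0009 + 0.4265 + 0.0150 + 0.0176 = 0.4638.
To 2 decimal places, D = 0.46.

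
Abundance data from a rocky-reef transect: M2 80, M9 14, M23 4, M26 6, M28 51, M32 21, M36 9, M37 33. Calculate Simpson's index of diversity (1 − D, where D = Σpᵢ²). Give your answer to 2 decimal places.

0.77

Total N = 80+14+4+6+51+21+9+33 = 218, so the proportions are 0.367, 0.0642, 0.0183, 0.0275, 0.2339, 0.0963, 0.0413, 0.1514 (working shown to 4 dp, full precision carried).
D = 0.367² + 0.0642² + 0.0183² + 0.0275² + 0.2339² + 0.0963² + 0.0413² + 0.1514² = 0.1347 + 0.0041 + 0.0003 + 0.0008 + 0.0547 + 0.0093 + 0.0017 + 0.0229 = 0.2285.
So 1 − D = 0.7715, i.e. 0.77 to 2 decimal places.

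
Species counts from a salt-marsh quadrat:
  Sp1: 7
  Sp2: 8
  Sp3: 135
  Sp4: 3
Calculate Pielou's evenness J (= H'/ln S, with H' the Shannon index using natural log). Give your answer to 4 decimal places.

Total N = 7+8+135+3 = 153, so the proportions are 0.045752, 0.052288, 0.882353, 0.019608 (working shown to 6 dp, full precision carried).
H' = −Σ pᵢ ln pᵢ = −((-0.141122) + (-0.154300) + (-0.110438) + (-0.077095)) = 0.482955.
With S = 4 species, ln S = 1.386294, so J = 0.482955/1.386294 = 0.348379, i.e. 0.3484 to 4 decimal places.

0.3484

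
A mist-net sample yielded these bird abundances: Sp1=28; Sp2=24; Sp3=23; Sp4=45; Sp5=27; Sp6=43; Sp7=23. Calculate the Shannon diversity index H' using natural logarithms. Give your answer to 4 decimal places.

1.9067

Total N = 28+24+23+45+27+43+23 = 213, so the proportions are 0.131455, 0.112676, 0.107981, 0.211268, 0.126761, 0.201878, 0.107981 (working shown to 6 dp, full precision carried).
Each pᵢ ln pᵢ term: 0.131455×(-2.029088)=-0.266735, 0.112676×(-2.183238)=-0.245999, 0.107981×(-2.225798)=-0.240344, 0.211268×(-1.554630)=-0.328443, 0.126761×(-2.065455)=-0.261818, 0.201878×(-1.600092)=-0.323023, 0.107981×(-2.225798)=-0.240344.
Sum = -1.906706, so H' = 1.9067.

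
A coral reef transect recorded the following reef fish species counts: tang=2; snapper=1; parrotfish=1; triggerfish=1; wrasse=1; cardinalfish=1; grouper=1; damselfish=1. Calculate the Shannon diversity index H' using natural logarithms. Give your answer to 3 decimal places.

2.043

Total N = 2+1+1+1+1+1+1+1 = 9, so the proportions are 0.22222, 0.11111, 0.11111, 0.11111, 0.11111, 0.11111, 0.11111, 0.11111 (working shown to 5 dp, full precision carried).
Each pᵢ ln pᵢ term: 0.22222×(-1.50408)=-0.33424, 0.11111×(-2.19722)=-0.24414, 0.11111×(-2.19722)=-0.24414, 0.11111×(-2.19722)=-0.24414, 0.11111×(-2.19722)=-0.24414, 0.11111×(-2.19722)=-0.24414, 0.11111×(-2.19722)=-0.24414, 0.11111×(-2.19722)=-0.24414.
Sum = -2.04319, so H' = 2.043.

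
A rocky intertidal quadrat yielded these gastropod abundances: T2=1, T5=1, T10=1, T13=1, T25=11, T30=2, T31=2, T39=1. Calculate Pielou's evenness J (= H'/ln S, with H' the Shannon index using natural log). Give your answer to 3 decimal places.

0.740

Total N = 1+1+1+1+11+2+2+1 = 20, so the proportions are 0.05, 0.05, 0.05, 0.05, 0.55, 0.1, 0.1, 0.05 (working shown to 5 dp, full precision carried).
H' = −Σ pᵢ ln pᵢ = −((-0.14979) + (-0.14979) + (-0.14979) + (-0.14979) + (-0.32881) + (-0.23026) + (-0.23026) + (-0.14979)) = 1.53826.
With S = 8 species, ln S = 2.07944, so J = 1.53826/2.07944 = 0.73975, i.e. 0.740 to 3 decimal places.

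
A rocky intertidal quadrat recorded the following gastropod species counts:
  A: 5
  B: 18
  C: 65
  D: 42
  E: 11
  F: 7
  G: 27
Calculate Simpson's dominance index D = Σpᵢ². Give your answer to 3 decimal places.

Total N = 5+18+65+42+11+7+27 = 175, so the proportions are 0.02857, 0.10286, 0.37143, 0.24, 0.06286, 0.04, 0.15429 (working shown to 5 dp, full precision carried).
D = 0.02857² + 0.10286² + 0.37143² + 0.24² + 0.06286² + 0.04² + 0.15429² = 0.00082 + 0.01058 + 0.13796 + 0.05760 + 0.00395 + 0.00160 + 0.02380 = 0.23631.
To 3 decimal places, D = 0.236.

0.236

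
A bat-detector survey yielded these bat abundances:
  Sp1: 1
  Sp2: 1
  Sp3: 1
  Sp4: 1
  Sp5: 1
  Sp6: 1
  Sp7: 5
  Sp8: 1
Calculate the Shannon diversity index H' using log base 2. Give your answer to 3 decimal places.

Total N = 1+1+1+1+1+1+5+1 = 12, so the proportions are 0.083333, 0.083333, 0.083333, 0.083333, 0.083333, 0.083333, 0.416667, 0.083333 (working shown to 6 dp, full precision carried).
Each pᵢ log₂ pᵢ term: 0.083333×(-3.584963)=-0.298747, 0.083333×(-3.584963)=-0.298747, 0.083333×(-3.584963)=-0.298747, 0.083333×(-3.584963)=-0.298747, 0.083333×(-3.584963)=-0.298747, 0.083333×(-3.584963)=-0.298747, 0.416667×(-1.263034)=-0.526264, 0.083333×(-3.584963)=-0.298747.
Sum = -2.617492, so H' = 2.617.

2.617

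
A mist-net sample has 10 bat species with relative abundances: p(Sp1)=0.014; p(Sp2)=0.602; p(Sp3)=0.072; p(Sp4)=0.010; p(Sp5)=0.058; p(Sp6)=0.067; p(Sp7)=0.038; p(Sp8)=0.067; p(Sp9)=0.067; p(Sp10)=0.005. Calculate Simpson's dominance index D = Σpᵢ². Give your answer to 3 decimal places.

0.386

D = 0.014² + 0.602² + 0.072² + 0.01² + 0.058² + 0.067² + 0.038² + 0.067² + 0.067² + 0.005² = 0.00020 + 0.36240 + 0.00518 + 0.00010 + 0.00336 + 0.00449 + 0.00144 + 0.00449 + 0.00449 + 0.00003 = 0.38618 (working shown to 5 dp, full precision carried).
To 3 decimal places, D = 0.386.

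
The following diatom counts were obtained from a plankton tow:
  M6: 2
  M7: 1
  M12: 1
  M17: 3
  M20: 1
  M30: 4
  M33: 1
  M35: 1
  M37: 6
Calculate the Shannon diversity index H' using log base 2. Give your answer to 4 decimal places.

Total N = 2+1+1+3+1+4+1+1+6 = 20, so the proportions are 0.1, 0.05, 0.05, 0.15, 0.05, 0.2, 0.05, 0.05, 0.3 (working shown to 6 dp, full precision carried).
Each pᵢ log₂ pᵢ term: 0.1×(-3.321928)=-0.332193, 0.05×(-4.321928)=-0.216096, 0.05×(-4.321928)=-0.216096, 0.15×(-2.736966)=-0.410545, 0.05×(-4.321928)=-0.216096, 0.2×(-2.321928)=-0.464386, 0.05×(-4.321928)=-0.216096, 0.05×(-4.321928)=-0.216096, 0.3×(-1.736966)=-0.521090.
Sum = -2.808695, so H' = 2.8087.

2.8087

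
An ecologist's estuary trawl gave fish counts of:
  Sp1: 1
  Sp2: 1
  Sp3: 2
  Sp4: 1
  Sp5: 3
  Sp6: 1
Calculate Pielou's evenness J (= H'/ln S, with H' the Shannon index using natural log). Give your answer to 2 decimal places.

Total N = 1+1+2+1+3+1 = 9, so the proportions are 0.1111, 0.1111, 0.2222, 0.1111, 0.3333, 0.1111 (working shown to 4 dp, full precision carried).
H' = −Σ pᵢ ln pᵢ = −((-0.2441) + (-0.2441) + (-0.3342) + (-0.2441) + (-0.3662) + (-0.2441)) = 1.6770.
With S = 6 species, ln S = 1.7918, so J = 1.6770/1.7918 = 0.9359, i.e. 0.94 to 2 decimal places.

0.94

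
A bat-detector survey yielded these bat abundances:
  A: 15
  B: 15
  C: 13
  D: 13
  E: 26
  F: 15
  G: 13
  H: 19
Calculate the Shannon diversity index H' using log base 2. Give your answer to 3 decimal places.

2.957

Total N = 15+15+13+13+26+15+13+19 = 129, so the proportions are 0.11628, 0.11628, 0.10078, 0.10078, 0.20155, 0.11628, 0.10078, 0.14729 (working shown to 5 dp, full precision carried).
Each pᵢ log₂ pᵢ term: 0.11628×(-3.10434)=-0.36097, 0.11628×(-3.10434)=-0.36097, 0.10078×(-3.31079)=-0.33365, 0.10078×(-3.31079)=-0.33365, 0.20155×(-2.31079)=-0.46574, 0.11628×(-3.10434)=-0.36097, 0.10078×(-3.31079)=-0.33365, 0.14729×(-2.76330)=-0.40700.
Sum = -2.95658, so H' = 2.957.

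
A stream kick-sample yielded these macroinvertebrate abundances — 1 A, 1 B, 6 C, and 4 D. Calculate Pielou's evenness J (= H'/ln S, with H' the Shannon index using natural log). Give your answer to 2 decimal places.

Total N = 1+1+6+4 = 12, so the proportions are 0.0833, 0.0833, 0.5, 0.3333 (working shown to 4 dp, full precision carried).
H' = −Σ pᵢ ln pᵢ = −((-0.2071) + (-0.2071) + (-0.3466) + (-0.3662)) = 1.1269.
With S = 4 species, ln S = 1.3863, so J = 1.1269/1.3863 = 0.8129, i.e. 0.81 to 2 decimal places.

0.81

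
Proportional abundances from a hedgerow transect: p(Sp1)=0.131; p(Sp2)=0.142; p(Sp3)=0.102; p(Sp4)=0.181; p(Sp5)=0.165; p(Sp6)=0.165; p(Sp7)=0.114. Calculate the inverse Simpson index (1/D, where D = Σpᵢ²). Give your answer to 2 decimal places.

D = 0.131² + 0.142² + 0.102² + 0.181² + 0.165² + 0.165² + 0.114² = 0.017161 + 0.020164 + 0.010404 + 0.032761 + 0.027225 + 0.027225 + 0.012996 = 0.147936 (working shown to 6 dp, full precision carried).
So 1/D = 6.7597, i.e. 6.76 to 2 decimal places.

6.76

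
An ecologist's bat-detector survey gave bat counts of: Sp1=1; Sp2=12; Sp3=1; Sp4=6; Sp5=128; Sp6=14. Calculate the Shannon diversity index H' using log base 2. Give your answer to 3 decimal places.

1.119

Total N = 1+12+1+6+128+14 = 162, so the proportions are 0.00617, 0.07407, 0.00617, 0.03704, 0.79012, 0.08642 (working shown to 5 dp, full precision carried).
Each pᵢ log₂ pᵢ term: 0.00617×(-7.33985)=-0.04531, 0.07407×(-3.75489)=-0.27814, 0.00617×(-7.33985)=-0.04531, 0.03704×(-4.75489)=-0.17611, 0.79012×(-0.33985)=-0.26852, 0.08642×(-3.53250)=-0.30528.
Sum = -1.11866, so H' = 1.119.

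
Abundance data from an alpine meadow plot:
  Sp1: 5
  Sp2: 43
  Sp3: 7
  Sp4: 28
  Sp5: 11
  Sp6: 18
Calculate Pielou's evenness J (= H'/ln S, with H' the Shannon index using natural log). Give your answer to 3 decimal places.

0.864

Total N = 5+43+7+28+11+18 = 112, so the proportions are 0.04464, 0.38393, 0.0625, 0.25, 0.09821, 0.16071 (working shown to 5 dp, full precision carried).
H' = −Σ pᵢ ln pᵢ = −((-0.13880) + (-0.36753) + (-0.17329) + (-0.34657) + (-0.22792) + (-0.29381)) = 1.54791.
With S = 6 species, ln S = 1.79176, so J = 1.54791/1.79176 = 0.86391, i.e. 0.864 to 3 decimal places.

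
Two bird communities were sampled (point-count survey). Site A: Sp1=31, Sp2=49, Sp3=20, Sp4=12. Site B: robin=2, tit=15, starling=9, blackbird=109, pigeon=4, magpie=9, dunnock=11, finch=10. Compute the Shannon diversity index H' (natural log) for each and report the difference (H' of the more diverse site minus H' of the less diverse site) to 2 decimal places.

0.03

Site A: N=112, proportions 0.2768, 0.4375, 0.1786, 0.1071, giving H' = 1.2642 (working shown to 4 dp, full precision carried).
Site B: N=169, proportions 0.0118, 0.0888, 0.0533, 0.645, 0.0237, 0.0533, 0.0651, 0.0592, giving H' = 1.2964.
Difference = |1.2642 − 1.2964| = 0.0322, i.e. 0.03 to 2 decimal places.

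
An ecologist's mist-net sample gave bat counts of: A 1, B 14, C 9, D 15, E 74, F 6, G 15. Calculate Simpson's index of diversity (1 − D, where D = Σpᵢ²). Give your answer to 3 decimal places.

0.652

Total N = 1+14+9+15+74+6+15 = 134, so the proportions are 0.00746, 0.10448, 0.06716, 0.11194, 0.55224, 0.04478, 0.11194 (working shown to 5 dp, full precision carried).
D = 0.00746² + 0.10448² + 0.06716² + 0.11194² + 0.55224² + 0.04478² + 0.11194² = 0.00006 + 0.01092 + 0.00451 + 0.01253 + 0.30497 + 0.00200 + 0.01253 = 0.34752.
So 1 − D = 0.65248, i.e. 0.652 to 3 decimal places.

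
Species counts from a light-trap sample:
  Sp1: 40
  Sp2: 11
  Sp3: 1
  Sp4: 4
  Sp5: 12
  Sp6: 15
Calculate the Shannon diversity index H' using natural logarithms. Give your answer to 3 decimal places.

1.408

Total N = 40+11+1+4+12+15 = 83, so the proportions are 0.48193, 0.13253, 0.01205, 0.04819, 0.14458, 0.18072 (working shown to 5 dp, full precision carried).
Each pᵢ ln pᵢ term: 0.48193×(-0.72996)=-0.35179, 0.13253×(-2.02095)=-0.26784, 0.01205×(-4.41884)=-0.05324, 0.04819×(-3.03255)=-0.14615, 0.14458×(-1.93393)=-0.27960, 0.18072×(-1.71079)=-0.30918.
Sum = -1.40779, so H' = 1.408.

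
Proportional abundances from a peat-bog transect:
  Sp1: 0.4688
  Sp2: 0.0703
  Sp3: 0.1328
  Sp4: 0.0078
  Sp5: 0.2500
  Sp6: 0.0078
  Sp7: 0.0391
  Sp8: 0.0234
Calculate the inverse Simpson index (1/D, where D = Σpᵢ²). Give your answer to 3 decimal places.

D = 0.4688² + 0.0703² + 0.1328² + 0.0078² + 0.25² + 0.0078² + 0.0391² + 0.0234² = 0.2197734 + 0.0049421 + 0.0176358 + 0.0000608 + 0.0625000 + 0.0000608 + 0.0015288 + 0.0005476 = 0.3070494 (working shown to 7 dp, full precision carried).
So 1/D = 3.25680, i.e. 3.257 to 3 decimal places.

3.257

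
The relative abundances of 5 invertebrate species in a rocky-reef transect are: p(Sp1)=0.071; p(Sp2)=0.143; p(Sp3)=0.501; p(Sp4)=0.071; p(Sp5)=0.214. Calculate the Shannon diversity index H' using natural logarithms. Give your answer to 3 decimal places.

1.330

Each pᵢ ln pᵢ term (working shown to 5 dp, full precision carried): 0.071×(-2.64508)=-0.18780, 0.143×(-1.94491)=-0.27812, 0.501×(-0.69115)=-0.34627, 0.071×(-2.64508)=-0.18780, 0.214×(-1.54178)=-0.32994.
Sum = -1.32993, so H' = 1.330.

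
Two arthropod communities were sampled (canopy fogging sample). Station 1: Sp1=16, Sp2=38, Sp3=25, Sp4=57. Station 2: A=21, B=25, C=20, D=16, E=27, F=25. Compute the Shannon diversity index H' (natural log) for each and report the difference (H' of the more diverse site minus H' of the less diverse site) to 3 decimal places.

0.494

Station 1: N=136, proportions 0.11765, 0.27941, 0.18382, 0.41912, giving H' = 1.28386 (working shown to 5 dp, full precision carried).
Station 2: N=134, proportions 0.15672, 0.18657, 0.14925, 0.1194, 0.20149, 0.18657, giving H' = 1.77737.
Difference = |1.28386 − 1.77737| = 0.49351, i.e. 0.494 to 3 decimal places.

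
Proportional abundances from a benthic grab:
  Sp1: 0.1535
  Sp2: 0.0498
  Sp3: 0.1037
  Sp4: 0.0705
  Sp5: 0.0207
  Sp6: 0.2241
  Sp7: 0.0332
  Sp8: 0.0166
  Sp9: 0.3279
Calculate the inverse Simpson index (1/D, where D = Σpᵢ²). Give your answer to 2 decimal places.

4.97

D = 0.1535² + 0.0498² + 0.1037² + 0.0705² + 0.0207² + 0.2241² + 0.0332² + 0.0166² + 0.3279² = 0.023562 + 0.002480 + 0.010754 + 0.004970 + 0.000428 + 0.050221 + 0.001102 + 0.000276 + 0.107518 = 0.201312 (working shown to 6 dp, full precision carried).
So 1/D = 4.9674, i.e. 4.97 to 2 decimal places.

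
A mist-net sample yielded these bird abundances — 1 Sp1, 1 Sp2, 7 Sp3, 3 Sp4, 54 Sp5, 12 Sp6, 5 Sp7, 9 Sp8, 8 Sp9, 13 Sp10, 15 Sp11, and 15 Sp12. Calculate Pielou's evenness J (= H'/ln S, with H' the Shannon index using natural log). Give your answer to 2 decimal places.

Total N = 1+1+7+3+54+12+5+9+8+13+15+15 = 143, so the proportions are 0.007, 0.007, 0.049, 0.021, 0.3776, 0.0839, 0.035, 0.0629, 0.0559, 0.0909, 0.1049, 0.1049 (working shown to 4 dp, full precision carried).
H' = −Σ pᵢ ln pᵢ = −((-0.0347) + (-0.0347) + (-0.1477) + (-0.0811) + (-0.3678) + (-0.2079) + (-0.1173) + (-0.1741) + (-0.1613) + (-0.2180) + (-0.2365) + (-0.2365)) = 2.0175.
With S = 12 species, ln S = 2.4849, so J = 2.0175/2.4849 = 0.8119, i.e. 0.81 to 2 decimal places.

0.81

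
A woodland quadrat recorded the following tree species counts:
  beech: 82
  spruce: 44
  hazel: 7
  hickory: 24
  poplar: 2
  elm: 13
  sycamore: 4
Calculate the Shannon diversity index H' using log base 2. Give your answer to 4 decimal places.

2.0655

Total N = 82+44+7+24+2+13+4 = 176, so the proportions are 0.465909, 0.25, 0.039773, 0.136364, 0.011364, 0.073864, 0.022727 (working shown to 6 dp, full precision carried).
Each pᵢ log₂ pᵢ term: 0.465909×(-1.101880)=-0.513376, 0.25×(-2.000000)=-0.500000, 0.039773×(-4.652077)=-0.185026, 0.136364×(-2.874469)=-0.391973, 0.011364×(-6.459432)=-0.073403, 0.073864×(-3.758992)=-0.277653, 0.022727×(-5.459432)=-0.124078.
Sum = -2.065508, so H' = 2.0655.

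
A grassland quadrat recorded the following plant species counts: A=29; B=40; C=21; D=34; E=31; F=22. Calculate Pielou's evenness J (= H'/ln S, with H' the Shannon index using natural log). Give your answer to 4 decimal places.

Total N = 29+40+21+34+31+22 = 177, so the proportions are 0.163842, 0.225989, 0.118644, 0.19209, 0.175141, 0.124294 (working shown to 6 dp, full precision carried).
H' = −Σ pᵢ ln pᵢ = −((-0.296366) + (-0.336106) + (-0.252905) + (-0.316909) + (-0.305125) + (-0.259166)) = 1.766576.
With S = 6 species, ln S = 1.791759, so J = 1.766576/1.791759 = 0.985945, i.e. 0.9859 to 4 decimal places.

0.9859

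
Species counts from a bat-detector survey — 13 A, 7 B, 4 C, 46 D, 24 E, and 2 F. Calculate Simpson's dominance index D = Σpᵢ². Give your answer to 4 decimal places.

Total N = 13+7+4+46+24+2 = 96, so the proportions are 0.135417, 0.072917, 0.041667, 0.479167, 0.25, 0.020833 (working shown to 6 dp, full precision carried).
D = 0.135417² + 0.072917² + 0.041667² + 0.479167² + 0.25² + 0.020833² = 0.018338 + 0.005317 + 0.001736 + 0.229601 + 0.062500 + 0.000434 = 0.317925.
To 4 decimal places, D = 0.3179.

0.3179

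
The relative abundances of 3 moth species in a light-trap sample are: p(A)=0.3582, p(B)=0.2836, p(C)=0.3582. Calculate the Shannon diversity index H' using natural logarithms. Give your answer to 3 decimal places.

Each pᵢ ln pᵢ term (working shown to 5 dp, full precision carried): 0.3582×(-1.02666)=-0.36775, 0.2836×(-1.26019)=-0.35739, 0.3582×(-1.02666)=-0.36775.
Sum = -1.09289, so H' = 1.093.

1.093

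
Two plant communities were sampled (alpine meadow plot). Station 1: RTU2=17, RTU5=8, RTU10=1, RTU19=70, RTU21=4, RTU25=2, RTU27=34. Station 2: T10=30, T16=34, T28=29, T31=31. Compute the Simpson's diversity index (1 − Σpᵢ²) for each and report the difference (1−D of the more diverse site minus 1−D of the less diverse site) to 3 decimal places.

0.097

Station 1: N=136, proportions 0.125, 0.05882, 0.00735, 0.51471, 0.02941, 0.01471, 0.25, giving 1−D = 0.65236 (working shown to 5 dp, full precision carried).
Station 2: N=124, proportions 0.24194, 0.27419, 0.23387, 0.25, giving 1−D = 0.74909.
Difference = |0.65236 − 0.74909| = 0.09673, i.e. 0.097 to 3 decimal places.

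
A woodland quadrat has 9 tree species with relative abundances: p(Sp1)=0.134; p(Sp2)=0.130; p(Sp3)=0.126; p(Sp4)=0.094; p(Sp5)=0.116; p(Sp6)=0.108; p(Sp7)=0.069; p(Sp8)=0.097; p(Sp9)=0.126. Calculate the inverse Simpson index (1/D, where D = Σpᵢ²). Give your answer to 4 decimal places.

8.7158

D = 0.134² + 0.13² + 0.126² + 0.094² + 0.116² + 0.108² + 0.069² + 0.097² + 0.126² = 0.01795600 + 0.01690000 + 0.01587600 + 0.00883600 + 0.01345600 + 0.01166400 + 0.00476100 + 0.00940900 + 0.01587600 = 0.11473400 (working shown to 8 dp, full precision carried).
So 1/D = 8.715812, i.e. 8.7158 to 4 decimal places.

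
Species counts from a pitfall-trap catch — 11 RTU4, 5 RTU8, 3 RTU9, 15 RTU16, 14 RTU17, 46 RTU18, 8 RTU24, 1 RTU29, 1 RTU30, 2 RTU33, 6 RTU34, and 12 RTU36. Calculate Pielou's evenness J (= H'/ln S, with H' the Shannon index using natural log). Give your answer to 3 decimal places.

0.804

Total N = 11+5+3+15+14+46+8+1+1+2+6+12 = 124, so the proportions are 0.08871, 0.04032, 0.02419, 0.12097, 0.1129, 0.37097, 0.06452, 0.00806, 0.00806, 0.01613, 0.04839, 0.09677 (working shown to 5 dp, full precision carried).
H' = −Σ pᵢ ln pᵢ = −((-0.21489) + (-0.12947) + (-0.09004) + (-0.25551) + (-0.24627) + (-0.36787) + (-0.17683) + (-0.03887) + (-0.03887) + (-0.06657) + (-0.14654) + (-0.22600)) = 1.99773.
With S = 12 species, ln S = 2.48491, so J = 1.99773/2.48491 = 0.80395, i.e. 0.804 to 3 decimal places.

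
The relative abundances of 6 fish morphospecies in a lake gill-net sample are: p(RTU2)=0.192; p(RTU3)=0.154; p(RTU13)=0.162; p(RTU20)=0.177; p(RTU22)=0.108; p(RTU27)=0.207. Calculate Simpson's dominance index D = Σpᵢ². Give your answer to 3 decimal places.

D = 0.192² + 0.154² + 0.162² + 0.177² + 0.108² + 0.207² = 0.03686 + 0.02372 + 0.02624 + 0.03133 + 0.01166 + 0.04285 = 0.17267 (working shown to 5 dp, full precision carried).
To 3 decimal places, D = 0.173.

0.173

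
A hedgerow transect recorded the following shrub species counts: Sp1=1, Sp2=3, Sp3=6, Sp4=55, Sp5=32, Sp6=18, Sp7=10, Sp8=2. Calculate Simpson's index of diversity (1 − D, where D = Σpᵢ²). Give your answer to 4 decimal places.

Total N = 1+3+6+55+32+18+10+2 = 127, so the proportions are 0.007874, 0.023622, 0.047244, 0.433071, 0.251969, 0.141732, 0.07874, 0.015748 (working shown to 6 dp, full precision carried).
D = 0.007874² + 0.023622² + 0.047244² + 0.433071² + 0.251969² + 0.141732² + 0.07874² + 0.015748² = 0.000062 + 0.000558 + 0.002232 + 0.187550 + 0.063488 + 0.020088 + 0.006200 + 0.000248 = 0.280427.
So 1 − D = 0.719573, i.e. 0.7196 to 4 decimal places.

0.7196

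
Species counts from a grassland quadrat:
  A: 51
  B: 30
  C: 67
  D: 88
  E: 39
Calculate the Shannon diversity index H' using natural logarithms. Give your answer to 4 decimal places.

1.5398

Total N = 51+30+67+88+39 = 275, so the proportions are 0.185455, 0.109091, 0.243636, 0.32, 0.141818 (working shown to 6 dp, full precision carried).
Each pᵢ ln pᵢ term: 0.185455×(-1.684945)=-0.312481, 0.109091×(-2.215574)=-0.241699, 0.243636×(-1.412078)=-0.344034, 0.32×(-1.139434)=-0.364619, 0.141818×(-1.953209)=-0.277001.
Sum = -1.539833, so H' = 1.5398.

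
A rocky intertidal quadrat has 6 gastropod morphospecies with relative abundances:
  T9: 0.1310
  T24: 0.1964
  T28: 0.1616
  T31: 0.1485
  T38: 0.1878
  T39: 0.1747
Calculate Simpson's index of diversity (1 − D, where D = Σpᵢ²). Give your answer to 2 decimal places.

D = 0.131² + 0.1964² + 0.1616² + 0.1485² + 0.1878² + 0.1747² = 0.0172 + 0.0386 + 0.0261 + 0.0221 + 0.0353 + 0.0305 = 0.1697 (working shown to 4 dp, full precision carried).
So 1 − D = 0.8303, i.e. 0.83 to 2 decimal places.

0.83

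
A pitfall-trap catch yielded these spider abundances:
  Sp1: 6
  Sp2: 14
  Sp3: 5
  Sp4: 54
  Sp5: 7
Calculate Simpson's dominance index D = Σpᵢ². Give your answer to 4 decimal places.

Total N = 6+14+5+54+7 = 86, so the proportions are 0.069767, 0.162791, 0.05814, 0.627907, 0.081395 (working shown to 6 dp, full precision carried).
D = 0.069767² + 0.162791² + 0.05814² + 0.627907² + 0.081395² = 0.004867 + 0.026501 + 0.003380 + 0.394267 + 0.006625 = 0.435641.
To 4 decimal places, D = 0.4356.

0.4356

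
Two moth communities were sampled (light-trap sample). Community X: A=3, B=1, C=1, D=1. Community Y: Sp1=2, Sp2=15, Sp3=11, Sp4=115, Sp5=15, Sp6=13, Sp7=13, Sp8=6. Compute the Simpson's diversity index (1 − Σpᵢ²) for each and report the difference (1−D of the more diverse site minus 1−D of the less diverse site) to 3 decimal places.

Community X: N=6, proportions 0.5, 0.16667, 0.16667, 0.16667, giving 1−D = 0.66667 (working shown to 5 dp, full precision carried).
Community Y: N=190, proportions 0.01053, 0.07895, 0.05789, 0.60526, 0.07895, 0.06842, 0.06842, 0.03158, giving 1−D = 0.60737.
Difference = |0.66667 − 0.60737| = 0.05930, i.e. 0.059 to 3 decimal places.

0.059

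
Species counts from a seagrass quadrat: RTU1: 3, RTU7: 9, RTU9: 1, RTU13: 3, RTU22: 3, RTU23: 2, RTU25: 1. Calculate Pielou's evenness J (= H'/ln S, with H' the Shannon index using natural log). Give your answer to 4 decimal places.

Total N = 3+9+1+3+3+2+1 = 22, so the proportions are 0.136364, 0.409091, 0.045455, 0.136364, 0.136364, 0.090909, 0.045455 (working shown to 6 dp, full precision carried).
H' = −Σ pᵢ ln pᵢ = −((-0.271695) + (-0.365653) + (-0.140502) + (-0.271695) + (-0.271695) + (-0.217990) + (-0.140502)) = 1.679732.
With S = 7 species, ln S = 1.945910, so J = 1.679732/1.945910 = 0.863212, i.e. 0.8632 to 4 decimal places.

0.8632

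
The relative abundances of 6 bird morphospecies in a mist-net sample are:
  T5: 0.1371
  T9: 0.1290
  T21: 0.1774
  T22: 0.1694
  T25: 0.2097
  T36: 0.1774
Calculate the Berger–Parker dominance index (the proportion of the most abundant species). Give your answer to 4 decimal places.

The largest proportion is 0.2097, i.e. d = 0.2097 to 4 decimal places.

0.2097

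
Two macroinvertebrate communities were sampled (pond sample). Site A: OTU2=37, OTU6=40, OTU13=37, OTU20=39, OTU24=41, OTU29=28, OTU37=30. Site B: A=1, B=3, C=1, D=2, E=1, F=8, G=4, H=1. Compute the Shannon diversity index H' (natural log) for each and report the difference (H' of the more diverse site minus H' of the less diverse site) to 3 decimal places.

Site A: N=252, proportions 0.14683, 0.15873, 0.14683, 0.15476, 0.1627, 0.11111, 0.11905, giving H' = 1.93722 (working shown to 5 dp, full precision carried).
Site B: N=21, proportions 0.04762, 0.14286, 0.04762, 0.09524, 0.04762, 0.38095, 0.19048, 0.04762, giving H' = 1.76534.
Difference = |1.93722 − 1.76534| = 0.17188, i.e. 0.172 to 3 decimal places.

0.172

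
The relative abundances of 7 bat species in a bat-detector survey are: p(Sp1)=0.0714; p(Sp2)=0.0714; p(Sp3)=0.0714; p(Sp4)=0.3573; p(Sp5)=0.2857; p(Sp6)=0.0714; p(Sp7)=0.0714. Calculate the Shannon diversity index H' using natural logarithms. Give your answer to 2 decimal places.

1.67

Each pᵢ ln pᵢ term (working shown to 4 dp, full precision carried): 0.0714×(-2.6395)=-0.1885, 0.0714×(-2.6395)=-0.1885, 0.0714×(-2.6395)=-0.1885, 0.3573×(-1.0292)=-0.3677, 0.2857×(-1.2528)=-0.3579, 0.0714×(-2.6395)=-0.1885, 0.0714×(-2.6395)=-0.1885.
Sum = -1.6679, so H' = 1.67.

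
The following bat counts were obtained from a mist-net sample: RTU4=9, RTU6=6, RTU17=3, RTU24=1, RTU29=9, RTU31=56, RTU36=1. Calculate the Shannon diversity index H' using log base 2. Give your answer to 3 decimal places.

1.674

Total N = 9+6+3+1+9+56+1 = 85, so the proportions are 0.10588, 0.07059, 0.03529, 0.01176, 0.10588, 0.65882, 0.01176 (working shown to 5 dp, full precision carried).
Each pᵢ log₂ pᵢ term: 0.10588×(-3.23947)=-0.34300, 0.07059×(-3.82443)=-0.26996, 0.03529×(-4.82443)=-0.17027, 0.01176×(-6.40939)=-0.07540, 0.10588×(-3.23947)=-0.34300, 0.65882×(-0.60204)=-0.39664, 0.01176×(-6.40939)=-0.07540.
Sum = -1.67368, so H' = 1.674.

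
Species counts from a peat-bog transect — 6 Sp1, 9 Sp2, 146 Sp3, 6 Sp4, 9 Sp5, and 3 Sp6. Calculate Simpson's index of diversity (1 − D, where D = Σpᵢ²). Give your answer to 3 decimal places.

Total N = 6+9+146+6+9+3 = 179, so the proportions are 0.03352, 0.05028, 0.81564, 0.03352, 0.05028, 0.01676 (working shown to 5 dp, full precision carried).
D = 0.03352² + 0.05028² + 0.81564² + 0.03352² + 0.05028² + 0.01676² = 0.00112 + 0.00253 + 0.66527 + 0.00112 + 0.00253 + 0.00028 = 0.67286.
So 1 − D = 0.32714, i.e. 0.327 to 3 decimal places.

0.327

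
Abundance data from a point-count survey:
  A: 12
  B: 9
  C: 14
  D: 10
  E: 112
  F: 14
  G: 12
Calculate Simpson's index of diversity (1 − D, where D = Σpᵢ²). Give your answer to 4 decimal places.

0.5997

Total N = 12+9+14+10+112+14+12 = 183, so the proportions are 0.065574, 0.04918, 0.076503, 0.054645, 0.612022, 0.076503, 0.065574 (working shown to 6 dp, full precision carried).
D = 0.065574² + 0.04918² + 0.076503² + 0.054645² + 0.612022² + 0.076503² + 0.065574² = 0.004300 + 0.002419 + 0.005853 + 0.002986 + 0.374571 + 0.005853 + 0.004300 = 0.400281.
So 1 − D = 0.599719, i.e. 0.5997 to 4 decimal places.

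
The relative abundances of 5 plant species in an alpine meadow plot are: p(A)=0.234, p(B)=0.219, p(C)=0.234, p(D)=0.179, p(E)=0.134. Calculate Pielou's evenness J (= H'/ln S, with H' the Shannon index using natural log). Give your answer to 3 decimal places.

0.988

H' = −Σ pᵢ ln pᵢ = −((-0.33987) + (-0.33259) + (-0.33987) + (-0.30795) + (-0.26933)) = 1.58961 (working shown to 5 dp, full precision carried).
With S = 5 species, ln S = 1.60944, so J = 1.58961/1.60944 = 0.98768, i.e. 0.988 to 3 decimal places.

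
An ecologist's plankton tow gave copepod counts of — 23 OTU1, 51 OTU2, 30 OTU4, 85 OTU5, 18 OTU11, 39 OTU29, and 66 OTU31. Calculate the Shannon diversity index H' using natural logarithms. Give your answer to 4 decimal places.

Total N = 23+51+30+85+18+39+66 = 312, so the proportions are 0.073718, 0.163462, 0.096154, 0.272436, 0.057692, 0.125, 0.211538 (working shown to 6 dp, full precision carried).
Each pᵢ ln pᵢ term: 0.073718×(-2.607509)=-0.192220, 0.163462×(-1.811178)=-0.296058, 0.096154×(-2.341806)=-0.225174, 0.272436×(-1.300352)=-0.354263, 0.057692×(-2.852631)=-0.164575, 0.125×(-2.079442)=-0.259930, 0.211538×(-1.553348)=-0.328593.
Sum = -1.820812, so H' = 1.8208.

1.8208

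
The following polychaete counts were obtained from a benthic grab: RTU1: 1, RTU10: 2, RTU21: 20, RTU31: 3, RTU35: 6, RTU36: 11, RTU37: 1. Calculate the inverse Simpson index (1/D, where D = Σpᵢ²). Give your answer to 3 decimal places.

3.385

Total N = 1+2+20+3+6+11+1 = 44, so the proportions are 0.0227273, 0.0454545, 0.4545455, 0.0681818, 0.1363636, 0.25, 0.0227273 (working shown to 7 dp, full precision carried).
D = 0.0227273² + 0.0454545² + 0.4545455² + 0.0681818² + 0.1363636² + 0.25² + 0.0227273² = 0.0005165 + 0.0020661 + 0.2066116 + 0.0046488 + 0.0185950 + 0.0625000 + 0.0005165 = 0.2954545.
So 1/D = 3.38462, i.e. 3.385 to 3 decimal places.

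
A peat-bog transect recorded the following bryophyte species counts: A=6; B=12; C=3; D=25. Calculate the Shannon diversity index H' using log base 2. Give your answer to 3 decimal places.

Total N = 6+12+3+25 = 46, so the proportions are 0.13043, 0.26087, 0.06522, 0.54348 (working shown to 5 dp, full precision carried).
Each pᵢ log₂ pᵢ term: 0.13043×(-2.93860)=-0.38330, 0.26087×(-1.93860)=-0.50572, 0.06522×(-3.93860)=-0.25687, 0.54348×(-0.87971)=-0.47810.
Sum = -1.62398, so H' = 1.624.

1.624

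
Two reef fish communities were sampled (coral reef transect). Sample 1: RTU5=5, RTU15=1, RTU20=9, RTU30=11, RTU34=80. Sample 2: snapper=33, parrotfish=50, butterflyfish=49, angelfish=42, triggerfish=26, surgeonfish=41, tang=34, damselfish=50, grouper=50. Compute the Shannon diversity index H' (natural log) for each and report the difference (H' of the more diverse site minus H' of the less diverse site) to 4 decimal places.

Sample 1: N=106, proportions 0.0471698, 0.009434, 0.0849057, 0.1037736, 0.754717, giving H' = 0.8449373 (working shown to 7 dp, full precision carried).
Sample 2: N=375, proportions 0.088, 0.1333333, 0.1306667, 0.112, 0.0693333, 0.1093333, 0.0906667, 0.1333333, 0.1333333, giving H' = 2.1756387.
Difference = |0.8449373 − 2.1756387| = 1.3307014, i.e. 1.3307 to 4 decimal places.

1.3307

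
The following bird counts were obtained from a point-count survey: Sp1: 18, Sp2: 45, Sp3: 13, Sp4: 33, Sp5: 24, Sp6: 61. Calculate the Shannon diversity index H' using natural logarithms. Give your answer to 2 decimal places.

Total N = 18+45+13+33+24+61 = 194, so the proportions are 0.0928, 0.232, 0.067, 0.1701, 0.1237, 0.3144 (working shown to 4 dp, full precision carried).
Each pᵢ ln pᵢ term: 0.0928×(-2.3775)=-0.2206, 0.232×(-1.4612)=-0.3389, 0.067×(-2.7029)=-0.1811, 0.1701×(-1.7714)=-0.3013, 0.1237×(-2.0898)=-0.2585, 0.3144×(-1.1570)=-0.3638.
Sum = -1.6643, so H' = 1.66.

1.66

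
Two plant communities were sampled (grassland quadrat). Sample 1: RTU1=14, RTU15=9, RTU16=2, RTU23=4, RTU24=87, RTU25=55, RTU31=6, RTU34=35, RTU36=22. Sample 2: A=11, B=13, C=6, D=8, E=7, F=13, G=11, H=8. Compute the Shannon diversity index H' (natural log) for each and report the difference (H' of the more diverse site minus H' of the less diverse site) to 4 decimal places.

Sample 1: N=234, proportions 0.059829, 0.038462, 0.008547, 0.017094, 0.371795, 0.235043, 0.025641, 0.149573, 0.094017, giving H' = 1.712666 (working shown to 6 dp, full precision carried).
Sample 2: N=77, proportions 0.142857, 0.168831, 0.077922, 0.103896, 0.090909, 0.168831, 0.142857, 0.103896, giving H' = 2.043995.
Difference = |1.712666 − 2.043995| = 0.331329, i.e. 0.3313 to 4 decimal places.

0.3313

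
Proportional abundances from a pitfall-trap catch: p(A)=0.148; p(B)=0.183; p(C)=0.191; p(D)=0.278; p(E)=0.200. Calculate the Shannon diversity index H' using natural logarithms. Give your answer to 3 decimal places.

Each pᵢ ln pᵢ term (working shown to 5 dp, full precision carried): 0.148×(-1.91054)=-0.28276, 0.183×(-1.69827)=-0.31078, 0.191×(-1.65548)=-0.31620, 0.278×(-1.28013)=-0.35588, 0.2×(-1.60944)=-0.32189.
Sum = -1.58751, so H' = 1.588.

1.588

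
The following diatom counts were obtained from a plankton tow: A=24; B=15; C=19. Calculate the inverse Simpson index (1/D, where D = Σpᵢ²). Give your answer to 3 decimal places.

2.895

Total N = 24+15+19 = 58, so the proportions are 0.413793, 0.258621, 0.327586 (working shown to 6 dp, full precision carried).
D = 0.413793² + 0.258621² + 0.327586² = 0.171225 + 0.066885 + 0.107313 = 0.345422.
So 1/D = 2.89501, i.e. 2.895 to 3 decimal places.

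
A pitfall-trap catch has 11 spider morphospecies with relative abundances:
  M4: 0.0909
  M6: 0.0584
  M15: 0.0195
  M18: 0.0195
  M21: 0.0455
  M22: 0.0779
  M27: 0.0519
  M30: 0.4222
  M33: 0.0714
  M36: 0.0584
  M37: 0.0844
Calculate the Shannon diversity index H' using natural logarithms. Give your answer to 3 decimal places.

1.957

Each pᵢ ln pᵢ term (working shown to 5 dp, full precision carried): 0.0909×(-2.39800)=-0.21798, 0.0584×(-2.84044)=-0.16588, 0.0195×(-3.93734)=-0.07678, 0.0195×(-3.93734)=-0.07678, 0.0455×(-3.09004)=-0.14060, 0.0779×(-2.55233)=-0.19883, 0.0519×(-2.95844)=-0.15354, 0.4222×(-0.86228)=-0.36405, 0.0714×(-2.63946)=-0.18846, 0.0584×(-2.84044)=-0.16588, 0.0844×(-2.47219)=-0.20865.
Sum = -1.95743, so H' = 1.957.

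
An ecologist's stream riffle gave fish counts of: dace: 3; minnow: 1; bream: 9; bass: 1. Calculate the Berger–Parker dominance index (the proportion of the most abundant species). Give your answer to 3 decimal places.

0.643

Total N = 3+1+9+1 = 14, so the proportions are 0.21429, 0.07143, 0.64286, 0.07143 (working shown to 5 dp, full precision carried).
The largest proportion is 0.64286, i.e. d = 0.643 to 3 decimal places.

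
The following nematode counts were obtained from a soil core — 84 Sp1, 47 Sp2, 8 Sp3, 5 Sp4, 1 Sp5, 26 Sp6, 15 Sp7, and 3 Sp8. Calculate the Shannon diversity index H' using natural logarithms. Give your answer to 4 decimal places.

1.5039

Total N = 84+47+8+5+1+26+15+3 = 189, so the proportions are 0.444444, 0.248677, 0.042328, 0.026455, 0.005291, 0.137566, 0.079365, 0.015873 (working shown to 6 dp, full precision carried).
Each pᵢ ln pᵢ term: 0.444444×(-0.810930)=-0.360413, 0.248677×(-1.391599)=-0.346059, 0.042328×(-3.162305)=-0.133854, 0.026455×(-3.632309)=-0.096093, 0.005291×(-5.241747)=-0.027734, 0.137566×(-1.983650)=-0.272883, 0.079365×(-2.533697)=-0.201087, 0.015873×(-4.143135)=-0.065764.
Sum = -1.503888, so H' = 1.5039.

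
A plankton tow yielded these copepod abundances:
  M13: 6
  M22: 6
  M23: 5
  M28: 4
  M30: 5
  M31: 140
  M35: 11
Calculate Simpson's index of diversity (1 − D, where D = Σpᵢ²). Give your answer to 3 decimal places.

Total N = 6+6+5+4+5+140+11 = 177, so the proportions are 0.0339, 0.0339, 0.02825, 0.0226, 0.02825, 0.79096, 0.06215 (working shown to 5 dp, full precision carried).
D = 0.0339² + 0.0339² + 0.02825² + 0.0226² + 0.02825² + 0.79096² + 0.06215² = 0.00115 + 0.00115 + 0.00080 + 0.00051 + 0.00080 + 0.62562 + 0.00386 = 0.63389.
So 1 − D = 0.36611, i.e. 0.366 to 3 decimal places.

0.366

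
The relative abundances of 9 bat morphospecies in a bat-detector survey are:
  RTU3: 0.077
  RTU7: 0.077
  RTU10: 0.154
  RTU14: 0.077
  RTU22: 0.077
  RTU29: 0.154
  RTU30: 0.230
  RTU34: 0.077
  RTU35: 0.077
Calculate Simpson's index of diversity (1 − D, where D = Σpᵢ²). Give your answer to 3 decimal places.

0.864

D = 0.077² + 0.077² + 0.154² + 0.077² + 0.077² + 0.154² + 0.23² + 0.077² + 0.077² = 0.00593 + 0.00593 + 0.02372 + 0.00593 + 0.00593 + 0.02372 + 0.05290 + 0.00593 + 0.00593 = 0.13591 (working shown to 5 dp, full precision carried).
So 1 − D = 0.86409, i.e. 0.864 to 3 decimal places.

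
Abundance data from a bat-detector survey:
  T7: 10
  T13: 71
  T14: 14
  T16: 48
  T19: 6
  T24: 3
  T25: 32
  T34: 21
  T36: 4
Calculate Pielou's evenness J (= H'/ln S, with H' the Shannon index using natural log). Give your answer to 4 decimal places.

0.8137

Total N = 10+71+14+48+6+3+32+21+4 = 209, so the proportions are 0.047847, 0.339713, 0.066986, 0.229665, 0.028708, 0.014354, 0.15311, 0.100478, 0.019139 (working shown to 6 dp, full precision carried).
H' = −Σ pᵢ ln pᵢ = −((-0.145443) + (-0.366773) + (-0.181081) + (-0.337868) + (-0.101930) + (-0.060915) + (-0.287326) + (-0.230881) + (-0.075714)) = 1.787929.
With S = 9 species, ln S = 2.197225, so J = 1.787929/2.197225 = 0.813722, i.e. 0.8137 to 4 decimal places.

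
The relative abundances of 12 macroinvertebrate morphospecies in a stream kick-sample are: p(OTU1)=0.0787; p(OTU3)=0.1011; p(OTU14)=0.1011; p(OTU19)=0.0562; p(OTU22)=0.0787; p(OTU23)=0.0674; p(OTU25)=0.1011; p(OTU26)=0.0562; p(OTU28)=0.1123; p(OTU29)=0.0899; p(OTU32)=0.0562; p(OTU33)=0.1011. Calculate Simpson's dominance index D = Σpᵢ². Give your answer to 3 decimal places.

D = 0.0787² + 0.1011² + 0.1011² + 0.0562² + 0.0787² + 0.0674² + 0.1011² + 0.0562² + 0.1123² + 0.0899² + 0.0562² + 0.1011² = 0.00619 + 0.01022 + 0.01022 + 0.00316 + 0.00619 + 0.00454 + 0.01022 + 0.00316 + 0.01261 + 0.00808 + 0.00316 + 0.01022 = 0.08798 (working shown to 5 dp, full precision carried).
To 3 decimal places, D = 0.088.

0.088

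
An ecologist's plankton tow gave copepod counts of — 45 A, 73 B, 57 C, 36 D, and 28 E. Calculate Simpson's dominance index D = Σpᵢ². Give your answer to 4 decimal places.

Total N = 45+73+57+36+28 = 239, so the proportions are 0.188285, 0.305439, 0.238494, 0.150628, 0.117155 (working shown to 6 dp, full precision carried).
D = 0.188285² + 0.305439² + 0.238494² + 0.150628² + 0.117155² = 0.035451 + 0.093293 + 0.056879 + 0.022689 + 0.013725 = 0.222037.
To 4 decimal places, D = 0.2220.

0.2220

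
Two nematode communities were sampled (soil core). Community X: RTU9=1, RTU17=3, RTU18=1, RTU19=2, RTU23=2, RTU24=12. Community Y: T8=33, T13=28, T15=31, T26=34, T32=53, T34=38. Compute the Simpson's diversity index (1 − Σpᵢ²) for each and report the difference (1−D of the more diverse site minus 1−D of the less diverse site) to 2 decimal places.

0.19

Community X: N=21, proportions 0.04762, 0.14286, 0.04762, 0.09524, 0.09524, 0.57143, giving 1−D = 0.63039 (working shown to 5 dp, full precision carried).
Community Y: N=217, proportions 0.15207, 0.12903, 0.14286, 0.15668, 0.24424, 0.17512, giving 1−D = 0.82495.
Difference = |0.63039 − 0.82495| = 0.19456, i.e. 0.19 to 2 decimal places.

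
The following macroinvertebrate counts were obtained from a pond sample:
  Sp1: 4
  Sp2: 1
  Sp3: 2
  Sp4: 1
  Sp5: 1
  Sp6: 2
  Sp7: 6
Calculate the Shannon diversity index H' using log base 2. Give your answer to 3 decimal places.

2.469

Total N = 4+1+2+1+1+2+6 = 17, so the proportions are 0.23529, 0.05882, 0.11765, 0.05882, 0.05882, 0.11765, 0.35294 (working shown to 5 dp, full precision carried).
Each pᵢ log₂ pᵢ term: 0.23529×(-2.08746)=-0.49117, 0.05882×(-4.08746)=-0.24044, 0.11765×(-3.08746)=-0.36323, 0.05882×(-4.08746)=-0.24044, 0.05882×(-4.08746)=-0.24044, 0.11765×(-3.08746)=-0.36323, 0.35294×(-1.50250)=-0.53029.
Sum = -2.46924, so H' = 2.469.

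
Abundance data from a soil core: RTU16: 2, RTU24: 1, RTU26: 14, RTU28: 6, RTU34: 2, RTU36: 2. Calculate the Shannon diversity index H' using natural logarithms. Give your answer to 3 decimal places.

1.375

Total N = 2+1+14+6+2+2 = 27, so the proportions are 0.07407, 0.03704, 0.51852, 0.22222, 0.07407, 0.07407 (working shown to 5 dp, full precision carried).
Each pᵢ ln pᵢ term: 0.07407×(-2.60269)=-0.19279, 0.03704×(-3.29584)=-0.12207, 0.51852×(-0.65678)=-0.34055, 0.22222×(-1.50408)=-0.33424, 0.07407×(-2.60269)=-0.19279, 0.07407×(-2.60269)=-0.19279.
Sum = -1.37524, so H' = 1.375.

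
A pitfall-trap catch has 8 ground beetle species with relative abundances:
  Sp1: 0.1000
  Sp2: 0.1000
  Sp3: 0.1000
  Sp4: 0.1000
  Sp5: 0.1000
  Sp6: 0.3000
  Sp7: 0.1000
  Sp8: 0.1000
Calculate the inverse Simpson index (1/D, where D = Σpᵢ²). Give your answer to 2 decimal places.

6.25

D = 0.1² + 0.1² + 0.1² + 0.1² + 0.1² + 0.3² + 0.1² + 0.1² = 0.010000 + 0.010000 + 0.010000 + 0.010000 + 0.010000 + 0.090000 + 0.010000 + 0.010000 = 0.160000 (working shown to 6 dp, full precision carried).
So 1/D = 6.2500, i.e. 6.25 to 2 decimal places.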